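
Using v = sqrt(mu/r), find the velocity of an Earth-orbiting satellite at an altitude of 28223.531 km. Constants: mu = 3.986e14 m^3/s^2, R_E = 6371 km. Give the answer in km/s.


r = R_E + alt = 6371.0 + 28223.531 = 34594.5310 km = 3.4594531e+07 m
v = sqrt(mu/r) = sqrt(3.986e14 / 3.4594531e+07) = 3394.4149 m/s = 3.3944 km/s

3.3944 km/s


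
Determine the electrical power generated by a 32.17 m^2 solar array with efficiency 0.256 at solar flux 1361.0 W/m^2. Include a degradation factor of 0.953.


P = area * eta * S * degradation
P = 32.17 * 0.256 * 1361.0 * 0.953
P = 10681.7412 W

10681.7412 W


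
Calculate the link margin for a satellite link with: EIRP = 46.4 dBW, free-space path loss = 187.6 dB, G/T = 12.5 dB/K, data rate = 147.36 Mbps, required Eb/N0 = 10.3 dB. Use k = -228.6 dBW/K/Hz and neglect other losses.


C/N0 = EIRP - FSPL + G/T - k = 46.4 - 187.6 + 12.5 - (-228.6)
C/N0 = 99.9000 dB-Hz
R_b = 147.36 Mbps = 1.4736e+08 bps -> 10*log10(R_b) = 81.6838 dB-Hz
Eb/N0 = C/N0 - 10*log10(R_b) = 99.9000 - 81.6838 = 18.2162 dB
Margin = Eb/N0 - Eb/N0_req = 18.2162 - 10.3 = 7.9162 dB (link closes)

7.9162 dB


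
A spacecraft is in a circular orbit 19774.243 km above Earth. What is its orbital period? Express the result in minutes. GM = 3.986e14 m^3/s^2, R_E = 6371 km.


r = 26145.2430 km = 2.6145243e+07 m
T = 2*pi*sqrt(r^3/mu) = 2*pi*sqrt(1.7872201e+22 / 3.986e14)
T = 42072.6866 s = 701.2114 min

701.2114 minutes


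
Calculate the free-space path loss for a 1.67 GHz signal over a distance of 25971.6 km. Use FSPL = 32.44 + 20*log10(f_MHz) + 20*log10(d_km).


f = 1.67 GHz = 1670.0000 MHz
d = 25971.6 km
FSPL = 32.44 + 20*log10(1670.0000) + 20*log10(25971.6)
FSPL = 32.44 + 64.4543 + 88.2900
FSPL = 185.1843 dB

185.1843 dB


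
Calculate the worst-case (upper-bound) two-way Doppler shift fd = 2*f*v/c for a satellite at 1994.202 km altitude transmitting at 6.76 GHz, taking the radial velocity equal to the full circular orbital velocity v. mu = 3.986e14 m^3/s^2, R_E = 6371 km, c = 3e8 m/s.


r = 8.365202e+06 m
v = sqrt(mu/r) = 6902.8817 m/s (worst-case radial velocity)
f = 6.76 GHz = 6.76e+09 Hz
fd = 2*f*v/c = 2*6.76e+09*6902.8817/3.0e+08
fd = 311089.8688 Hz

311089.8688 Hz


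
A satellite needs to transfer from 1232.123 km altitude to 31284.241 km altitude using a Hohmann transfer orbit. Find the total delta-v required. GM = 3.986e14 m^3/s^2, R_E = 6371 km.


r1 = 7603.1230 km = 7.603123e+06 m
r2 = 37655.2410 km = 3.7655241e+07 m
dv1 = sqrt(mu/r1)*(sqrt(2*r2/(r1+r2)) - 1) = 2099.5191 m/s
dv2 = sqrt(mu/r2)*(1 - sqrt(2*r1/(r1+r2))) = 1367.6433 m/s
total dv = |dv1| + |dv2| = 2099.5191 + 1367.6433 = 3467.1624 m/s = 3.4672 km/s

3.4672 km/s


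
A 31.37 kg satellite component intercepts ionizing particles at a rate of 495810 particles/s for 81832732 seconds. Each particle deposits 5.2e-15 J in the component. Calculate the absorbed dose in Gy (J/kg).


Total energy deposited = rate * time * E_per
  = 495810 * 81832732 * 5.2e-15 = 0.2109821 J
Dose = E_total / mass = 0.2109821 / 31.37
Dose = 0.006725602 Gy

0.0067 Gy


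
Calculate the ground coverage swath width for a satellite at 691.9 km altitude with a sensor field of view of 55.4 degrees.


FOV = 55.4 deg = 0.9669124 rad
swath = 2 * alt * tan(FOV/2) = 2 * 691.9 * tan(0.4834562)
swath = 2 * 691.9 * 0.5250117
swath = 726.5112 km

726.5112 km


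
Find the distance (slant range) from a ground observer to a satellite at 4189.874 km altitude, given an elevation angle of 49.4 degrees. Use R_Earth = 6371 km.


h = 4189.874 km, el = 49.4 deg
d = -R_E*sin(el) + sqrt((R_E*sin(el))^2 + 2*R_E*h + h^2)
d = -6371.0000*sin(0.8621927) + sqrt((6371.0000*0.7592713)^2 + 2*6371.0000*4189.874 + 4189.874^2)
d = 4875.6666 km

4875.6666 km


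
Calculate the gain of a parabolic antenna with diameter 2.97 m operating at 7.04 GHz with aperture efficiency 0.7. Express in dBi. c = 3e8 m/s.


lambda = c/f = 3e8 / 7.04e+09 = 0.04261364 m
G = eta*(pi*D/lambda)^2 = 0.7*(pi*2.97/0.04261364)^2
G = 33559.3463 (linear)
G = 10*log10(33559.3463) = 45.2581 dBi

45.2581 dBi


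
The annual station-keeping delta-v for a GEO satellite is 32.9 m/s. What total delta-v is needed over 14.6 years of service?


dV = rate * years = 32.9 * 14.6
dV = 480.3400 m/s

480.3400 m/s


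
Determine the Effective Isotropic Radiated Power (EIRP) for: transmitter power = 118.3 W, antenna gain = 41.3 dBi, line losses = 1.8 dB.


Pt = 118.3 W = 20.7298 dBW
EIRP = Pt_dBW + Gt - losses = 20.7298 + 41.3 - 1.8 = 60.2298 dBW

60.2298 dBW


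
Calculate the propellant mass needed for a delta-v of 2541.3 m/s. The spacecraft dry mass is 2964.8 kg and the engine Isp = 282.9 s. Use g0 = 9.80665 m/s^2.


ve = Isp * g0 = 282.9 * 9.80665 = 2774.301285 m/s
mass ratio = exp(dv/ve) = exp(2541.3/2774.301285) = 2.49930933
m_prop = m_dry * (mr - 1) = 2964.8 * (2.49930933 - 1)
m_prop = 4445.1523 kg

4445.1523 kg


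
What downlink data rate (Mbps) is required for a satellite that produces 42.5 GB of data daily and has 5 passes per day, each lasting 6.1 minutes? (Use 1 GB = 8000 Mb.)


total contact time = 5 * 6.1 * 60 = 1830.0000 s
data = 42.5 GB = 340000.0000 Mb
rate = 340000.0000 / 1830.0000 = 185.7923 Mbps

185.7923 Mbps


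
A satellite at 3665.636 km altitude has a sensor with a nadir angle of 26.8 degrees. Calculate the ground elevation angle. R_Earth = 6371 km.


r = R_E + alt = 10036.6360 km
Law of sines in the satellite / Earth-center / ground-point triangle:
  sin(nadir)/R_E = sin(90 + el)/r  =>  cos(el) = (r/R_E)*sin(nadir)
cos(el) = (10036.6360 / 6371.0000) * sin(26.8 deg) = 0.7102957
el = arccos(0.7102957) = 44.7410 deg
(Earth-central angle = 90 - nadir - el = 18.4590 deg)

44.7410 degrees


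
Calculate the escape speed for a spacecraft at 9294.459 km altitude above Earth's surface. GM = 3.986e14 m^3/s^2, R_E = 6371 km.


r = 6371.0 + 9294.459 = 15665.4590 km = 1.5665459e+07 m
v_esc = sqrt(2*mu/r) = sqrt(2*3.986e14 / 1.5665459e+07)
v_esc = 7133.6547 m/s = 7.1337 km/s

7.1337 km/s


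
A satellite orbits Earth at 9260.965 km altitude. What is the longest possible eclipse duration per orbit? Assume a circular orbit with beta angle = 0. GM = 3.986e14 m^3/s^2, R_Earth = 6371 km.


r = 15631.9650 km
T = 324.1756 min
Eclipse fraction = arcsin(R_E/r)/pi = arcsin(6371.0000/15631.9650)/pi
= arcsin(0.4075623)/pi = 0.1336211
Eclipse duration = 0.1336211 * 324.1756 = 43.3167 min

43.3167 minutes


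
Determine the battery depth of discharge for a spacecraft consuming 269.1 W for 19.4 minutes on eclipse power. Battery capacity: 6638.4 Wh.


E_used = P * t / 60 = 269.1 * 19.4 / 60 = 87.0090 Wh
DOD = E_used / E_total * 100 = 87.0090 / 6638.4 * 100
DOD = 1.3107 %

1.3107 %


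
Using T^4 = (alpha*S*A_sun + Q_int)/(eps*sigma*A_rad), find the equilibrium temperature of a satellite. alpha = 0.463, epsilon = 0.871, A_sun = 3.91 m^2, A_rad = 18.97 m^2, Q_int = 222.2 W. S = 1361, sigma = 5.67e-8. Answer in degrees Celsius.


Numerator = alpha*S*A_sun + Q_int = 0.463*1361*3.91 + 222.2 = 2686.0591 W
Denominator = eps*sigma*A_rad = 0.871*5.67e-8*18.97 = 9.3684673e-07 W/K^4
T^4 = 2.8671276e+09 K^4
T = 231.3991 K = -41.7509 C

-41.7509 degrees Celsius


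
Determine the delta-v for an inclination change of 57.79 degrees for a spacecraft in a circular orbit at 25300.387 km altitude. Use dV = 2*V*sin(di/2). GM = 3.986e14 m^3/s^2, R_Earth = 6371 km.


r = 31671.3870 km = 3.1671387e+07 m
V = sqrt(mu/r) = 3547.6038 m/s
di = 57.79 deg = 1.0086 rad
dV = 2*V*sin(di/2) = 2*3547.6038*sin(0.5043129)
dV = 3428.4467 m/s = 3.4284 km/s

3.4284 km/s


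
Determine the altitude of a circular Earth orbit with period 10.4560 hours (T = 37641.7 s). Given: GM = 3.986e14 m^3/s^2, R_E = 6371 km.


T = 37641.7 s
r = (mu*T^2/(4*pi^2))^(1/3) = (3.986e14 * 37641.7^2 / (4*pi^2))^(1/3)
r = 2.4275714e+07 m = 24275.7136 km
alt = r - R_E = 24275.7136 - 6371 = 17904.7136 km

17904.7136 km


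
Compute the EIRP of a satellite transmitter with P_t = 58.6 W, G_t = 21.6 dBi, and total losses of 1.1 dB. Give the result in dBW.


Pt = 58.6 W = 17.6790 dBW
EIRP = Pt_dBW + Gt - losses = 17.6790 + 21.6 - 1.1 = 38.1790 dBW

38.1790 dBW


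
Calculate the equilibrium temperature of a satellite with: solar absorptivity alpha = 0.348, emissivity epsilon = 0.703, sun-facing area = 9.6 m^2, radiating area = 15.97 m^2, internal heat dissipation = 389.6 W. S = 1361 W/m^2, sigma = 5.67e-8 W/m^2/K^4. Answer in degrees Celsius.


Numerator = alpha*S*A_sun + Q_int = 0.348*1361*9.6 + 389.6 = 4936.4288 W
Denominator = eps*sigma*A_rad = 0.703*5.67e-8*15.97 = 6.365658e-07 W/K^4
T^4 = 7.7547817e+09 K^4
T = 296.7511 K = 23.6011 C

23.6011 degrees Celsius


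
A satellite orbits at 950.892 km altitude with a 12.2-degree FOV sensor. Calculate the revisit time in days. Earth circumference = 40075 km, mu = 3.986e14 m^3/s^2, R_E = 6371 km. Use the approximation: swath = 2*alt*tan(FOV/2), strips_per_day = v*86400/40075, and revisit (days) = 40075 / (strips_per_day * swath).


swath = 2*950.892*tan(0.1064651) = 203.2421 km
v = sqrt(mu/r) = 7378.3115 m/s = 7.3783 km/s
strips/day = v*86400/40075 = 7.3783*86400/40075 = 15.9073
coverage/day = strips * swath = 15.9073 * 203.2421 = 3233.0381 km
revisit = 40075 / 3233.0381 = 12.3955 days

12.3955 days


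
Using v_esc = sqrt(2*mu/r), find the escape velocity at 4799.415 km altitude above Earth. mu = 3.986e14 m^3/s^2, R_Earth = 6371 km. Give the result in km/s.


r = 6371.0 + 4799.415 = 11170.4150 km = 1.1170415e+07 m
v_esc = sqrt(2*mu/r) = sqrt(2*3.986e14 / 1.1170415e+07)
v_esc = 8447.9044 m/s = 8.4479 km/s

8.4479 km/s


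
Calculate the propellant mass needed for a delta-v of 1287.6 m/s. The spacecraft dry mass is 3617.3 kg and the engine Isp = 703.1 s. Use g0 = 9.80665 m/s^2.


ve = Isp * g0 = 703.1 * 9.80665 = 6895.055615 m/s
mass ratio = exp(dv/ve) = exp(1287.6/6895.055615) = 1.20531689
m_prop = m_dry * (mr - 1) = 3617.3 * (1.20531689 - 1)
m_prop = 742.6928 kg

742.6928 kg


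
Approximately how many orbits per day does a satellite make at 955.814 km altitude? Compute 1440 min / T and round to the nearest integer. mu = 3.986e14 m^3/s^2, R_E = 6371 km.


r = 7.326814e+06 m
T = 2*pi*sqrt(r^3/mu) = 6241.4281 s = 104.0238 min
revs/day = 1440 / 104.0238 = 13.8430
Rounded: 14 revolutions per day

14 revolutions per day


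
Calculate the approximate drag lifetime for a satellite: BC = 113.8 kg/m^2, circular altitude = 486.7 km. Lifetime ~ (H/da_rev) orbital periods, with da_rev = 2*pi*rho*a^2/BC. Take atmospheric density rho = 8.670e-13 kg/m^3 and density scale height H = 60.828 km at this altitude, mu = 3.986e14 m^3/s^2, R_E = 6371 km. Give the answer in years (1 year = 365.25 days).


a = R_E + alt = 6857.7000 km = 6.8577e+06 m
da_rev = 2*pi*rho*a^2/BC = 2*pi*8.670e-13*(6.8577e+06)^2/113.8 = 2.251198 m per revolution
N = H/da_rev = 60828.0000 m / 2.251198 m = 27020.2815 revolutions
P = 2*pi*sqrt(a^3/mu) = 5651.6980 s
lifetime = N*P = 27020.2815 * 5651.6980 = 1.5271047e+08 s = 1767.4823 days
years = 1767.4823 / 365.25 = 4.8391 years

4.8391 years


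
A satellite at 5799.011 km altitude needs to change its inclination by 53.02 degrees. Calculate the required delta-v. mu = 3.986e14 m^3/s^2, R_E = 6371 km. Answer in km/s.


r = 12170.0110 km = 1.2170011e+07 m
V = sqrt(mu/r) = 5722.9923 m/s
di = 53.02 deg = 0.9253736 rad
dV = 2*V*sin(di/2) = 2*5722.9923*sin(0.4626868)
dV = 5108.9610 m/s = 5.1090 km/s

5.1090 km/s


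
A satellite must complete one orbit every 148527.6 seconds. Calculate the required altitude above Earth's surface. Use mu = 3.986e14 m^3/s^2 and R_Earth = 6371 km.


T = 148527.6 s
r = (mu*T^2/(4*pi^2))^(1/3) = (3.986e14 * 148527.6^2 / (4*pi^2))^(1/3)
r = 6.0617399e+07 m = 60617.3986 km
alt = r - R_E = 60617.3986 - 6371 = 54246.3986 km

54246.3986 km


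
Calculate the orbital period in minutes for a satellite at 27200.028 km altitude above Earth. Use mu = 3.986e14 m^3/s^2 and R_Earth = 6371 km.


r = 33571.0280 km = 3.3571028e+07 m
T = 2*pi*sqrt(r^3/mu) = 2*pi*sqrt(3.7835016e+22 / 3.986e14)
T = 61215.0462 s = 1020.2508 min

1020.2508 minutes


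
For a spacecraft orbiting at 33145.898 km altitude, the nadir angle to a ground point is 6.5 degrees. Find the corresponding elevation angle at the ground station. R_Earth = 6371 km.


r = R_E + alt = 39516.8980 km
Law of sines in the satellite / Earth-center / ground-point triangle:
  sin(nadir)/R_E = sin(90 + el)/r  =>  cos(el) = (r/R_E)*sin(nadir)
cos(el) = (39516.8980 / 6371.0000) * sin(6.5 deg) = 0.7021566
el = arccos(0.7021566) = 45.3997 deg
(Earth-central angle = 90 - nadir - el = 38.1003 deg)

45.3997 degrees


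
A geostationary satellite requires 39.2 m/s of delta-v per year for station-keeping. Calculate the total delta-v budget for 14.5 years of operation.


dV = rate * years = 39.2 * 14.5
dV = 568.4000 m/s

568.4000 m/s


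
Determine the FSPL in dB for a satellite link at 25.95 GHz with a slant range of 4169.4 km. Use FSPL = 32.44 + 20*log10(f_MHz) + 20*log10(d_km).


f = 25.95 GHz = 25950.0000 MHz
d = 4169.4 km
FSPL = 32.44 + 20*log10(25950.0000) + 20*log10(4169.4)
FSPL = 32.44 + 88.2827 + 72.4015
FSPL = 193.1242 dB

193.1242 dB


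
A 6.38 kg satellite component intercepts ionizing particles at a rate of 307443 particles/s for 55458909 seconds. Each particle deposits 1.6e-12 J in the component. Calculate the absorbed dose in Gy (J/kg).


Total energy deposited = rate * time * E_per
  = 307443 * 55458909 * 1.6e-12 = 27.2807 J
Dose = E_total / mass = 27.2807 / 6.38
Dose = 4.2760 Gy

4.2760 Gy


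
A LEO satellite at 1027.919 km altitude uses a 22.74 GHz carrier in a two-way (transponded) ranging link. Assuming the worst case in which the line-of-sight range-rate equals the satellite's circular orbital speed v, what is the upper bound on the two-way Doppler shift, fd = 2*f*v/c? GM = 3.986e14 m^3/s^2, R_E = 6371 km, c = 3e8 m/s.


r = 7.398919e+06 m
v = sqrt(mu/r) = 7339.8048 m/s (worst-case radial velocity)
f = 22.74 GHz = 2.274e+10 Hz
fd = 2*f*v/c = 2*2.274e+10*7339.8048/3.0e+08
fd = 1.1127144e+06 Hz

1.1127e+06 Hz


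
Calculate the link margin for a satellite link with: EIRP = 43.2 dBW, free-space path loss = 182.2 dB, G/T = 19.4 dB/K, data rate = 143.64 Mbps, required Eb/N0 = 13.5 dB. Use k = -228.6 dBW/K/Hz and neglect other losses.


C/N0 = EIRP - FSPL + G/T - k = 43.2 - 182.2 + 19.4 - (-228.6)
C/N0 = 109.0000 dB-Hz
R_b = 143.64 Mbps = 1.4364e+08 bps -> 10*log10(R_b) = 81.5728 dB-Hz
Eb/N0 = C/N0 - 10*log10(R_b) = 109.0000 - 81.5728 = 27.4272 dB
Margin = Eb/N0 - Eb/N0_req = 27.4272 - 13.5 = 13.9272 dB (link closes)

13.9272 dB


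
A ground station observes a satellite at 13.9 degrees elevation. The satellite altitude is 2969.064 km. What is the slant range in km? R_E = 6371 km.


h = 2969.064 km, el = 13.9 deg
d = -R_E*sin(el) + sqrt((R_E*sin(el))^2 + 2*R_E*h + h^2)
d = -6371.0000*sin(0.2426008) + sqrt((6371.0000*0.240228)^2 + 2*6371.0000*2969.064 + 2969.064^2)
d = 5468.7616 km

5468.7616 km


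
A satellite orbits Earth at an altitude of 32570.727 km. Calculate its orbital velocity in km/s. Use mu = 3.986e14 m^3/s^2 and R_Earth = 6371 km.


r = R_E + alt = 6371.0 + 32570.727 = 38941.7270 km = 3.8941727e+07 m
v = sqrt(mu/r) = sqrt(3.986e14 / 3.8941727e+07) = 3199.3448 m/s = 3.1993 km/s

3.1993 km/s


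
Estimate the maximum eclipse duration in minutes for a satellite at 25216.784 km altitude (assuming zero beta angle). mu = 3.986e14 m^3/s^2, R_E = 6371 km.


r = 31587.7840 km
T = 931.1909 min
Eclipse fraction = arcsin(R_E/r)/pi = arcsin(6371.0000/31587.7840)/pi
= arcsin(0.2016919)/pi = 0.06464397
Eclipse duration = 0.06464397 * 931.1909 = 60.1959 min

60.1959 minutes


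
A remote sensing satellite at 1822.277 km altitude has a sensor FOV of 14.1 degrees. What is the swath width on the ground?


FOV = 14.1 deg = 0.2460914 rad
swath = 2 * alt * tan(FOV/2) = 2 * 1822.277 * tan(0.1230457)
swath = 2 * 1822.277 * 0.1236705
swath = 450.7237 km

450.7237 km


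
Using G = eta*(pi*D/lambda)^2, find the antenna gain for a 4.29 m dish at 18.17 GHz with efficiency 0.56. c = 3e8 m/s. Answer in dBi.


lambda = c/f = 3e8 / 1.817e+10 = 0.01651073 m
G = eta*(pi*D/lambda)^2 = 0.56*(pi*4.29/0.01651073)^2
G = 373138.1912 (linear)
G = 10*log10(373138.1912) = 55.7187 dBi

55.7187 dBi


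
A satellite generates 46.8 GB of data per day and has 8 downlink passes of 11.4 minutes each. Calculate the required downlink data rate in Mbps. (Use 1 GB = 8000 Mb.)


total contact time = 8 * 11.4 * 60 = 5472.0000 s
data = 46.8 GB = 374400.0000 Mb
rate = 374400.0000 / 5472.0000 = 68.4211 Mbps

68.4211 Mbps


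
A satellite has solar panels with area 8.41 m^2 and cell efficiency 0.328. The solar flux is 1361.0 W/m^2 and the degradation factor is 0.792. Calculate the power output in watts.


P = area * eta * S * degradation
P = 8.41 * 0.328 * 1361.0 * 0.792
P = 2973.3987 W

2973.3987 W


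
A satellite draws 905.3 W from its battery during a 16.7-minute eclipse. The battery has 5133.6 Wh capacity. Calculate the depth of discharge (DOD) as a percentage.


E_used = P * t / 60 = 905.3 * 16.7 / 60 = 251.9752 Wh
DOD = E_used / E_total * 100 = 251.9752 / 5133.6 * 100
DOD = 4.9084 %

4.9084 %


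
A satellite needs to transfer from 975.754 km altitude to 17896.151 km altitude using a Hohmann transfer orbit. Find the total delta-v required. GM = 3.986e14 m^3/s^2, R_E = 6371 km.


r1 = 7346.7540 km = 7.346754e+06 m
r2 = 24267.1510 km = 2.4267151e+07 m
dv1 = sqrt(mu/r1)*(sqrt(2*r2/(r1+r2)) - 1) = 1760.7247 m/s
dv2 = sqrt(mu/r2)*(1 - sqrt(2*r1/(r1+r2))) = 1289.8251 m/s
total dv = |dv1| + |dv2| = 1760.7247 + 1289.8251 = 3050.5498 m/s = 3.0505 km/s

3.0505 km/s


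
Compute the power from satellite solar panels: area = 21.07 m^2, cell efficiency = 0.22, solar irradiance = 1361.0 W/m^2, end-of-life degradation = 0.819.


P = area * eta * S * degradation
P = 21.07 * 0.22 * 1361.0 * 0.819
P = 5166.8903 W

5166.8903 W


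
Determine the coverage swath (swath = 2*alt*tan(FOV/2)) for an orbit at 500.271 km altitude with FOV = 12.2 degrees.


FOV = 12.2 deg = 0.2129302 rad
swath = 2 * alt * tan(FOV/2) = 2 * 500.271 * tan(0.1064651)
swath = 2 * 500.271 * 0.1068692
swath = 106.9271 km

106.9271 km


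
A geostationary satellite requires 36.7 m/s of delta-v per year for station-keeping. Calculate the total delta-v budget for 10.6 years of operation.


dV = rate * years = 36.7 * 10.6
dV = 389.0200 m/s

389.0200 m/s


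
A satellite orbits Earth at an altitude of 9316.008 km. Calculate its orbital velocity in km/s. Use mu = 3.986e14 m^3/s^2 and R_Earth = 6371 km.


r = R_E + alt = 6371.0 + 9316.008 = 15687.0080 km = 1.5687008e+07 m
v = sqrt(mu/r) = sqrt(3.986e14 / 1.5687008e+07) = 5040.7898 m/s = 5.0408 km/s

5.0408 km/s


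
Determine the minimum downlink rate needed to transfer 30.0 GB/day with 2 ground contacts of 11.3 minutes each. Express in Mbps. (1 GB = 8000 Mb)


total contact time = 2 * 11.3 * 60 = 1356.0000 s
data = 30.0 GB = 240000.0000 Mb
rate = 240000.0000 / 1356.0000 = 176.9912 Mbps

176.9912 Mbps


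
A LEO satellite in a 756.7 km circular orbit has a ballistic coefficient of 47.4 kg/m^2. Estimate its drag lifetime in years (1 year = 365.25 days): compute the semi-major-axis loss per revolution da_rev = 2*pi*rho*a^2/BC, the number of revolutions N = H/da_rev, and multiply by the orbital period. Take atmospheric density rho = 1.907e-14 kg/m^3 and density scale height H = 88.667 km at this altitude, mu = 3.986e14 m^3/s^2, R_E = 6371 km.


a = R_E + alt = 7127.7000 km = 7.1277e+06 m
da_rev = 2*pi*rho*a^2/BC = 2*pi*1.907e-14*(7.1277e+06)^2/47.4 = 0.128425435 m per revolution
N = H/da_rev = 88667.0000 m / 0.128425435 m = 690416.1955 revolutions
P = 2*pi*sqrt(a^3/mu) = 5988.7384 s
lifetime = N*P = 690416.1955 * 5988.7384 = 4.134722e+09 s = 47855.5782 days
years = 47855.5782 / 365.25 = 131.0214 years

131.0214 years


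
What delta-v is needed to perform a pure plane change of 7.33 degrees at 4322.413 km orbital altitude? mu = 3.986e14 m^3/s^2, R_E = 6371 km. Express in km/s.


r = 10693.4130 km = 1.0693413e+07 m
V = sqrt(mu/r) = 6105.3488 m/s
di = 7.33 deg = 0.1279326 rad
dV = 2*V*sin(di/2) = 2*6105.3488*sin(0.06396632)
dV = 780.5408 m/s = 0.7805408 km/s

0.7805 km/s


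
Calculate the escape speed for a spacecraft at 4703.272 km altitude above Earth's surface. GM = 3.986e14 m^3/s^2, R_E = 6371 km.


r = 6371.0 + 4703.272 = 11074.2720 km = 1.1074272e+07 m
v_esc = sqrt(2*mu/r) = sqrt(2*3.986e14 / 1.1074272e+07)
v_esc = 8484.4961 m/s = 8.4845 km/s

8.4845 km/s


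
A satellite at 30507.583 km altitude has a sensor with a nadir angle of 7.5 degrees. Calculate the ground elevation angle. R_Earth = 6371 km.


r = R_E + alt = 36878.5830 km
Law of sines in the satellite / Earth-center / ground-point triangle:
  sin(nadir)/R_E = sin(90 + el)/r  =>  cos(el) = (r/R_E)*sin(nadir)
cos(el) = (36878.5830 / 6371.0000) * sin(7.5 deg) = 0.7555519
el = arccos(0.7555519) = 40.9264 deg
(Earth-central angle = 90 - nadir - el = 41.5736 deg)

40.9264 degrees


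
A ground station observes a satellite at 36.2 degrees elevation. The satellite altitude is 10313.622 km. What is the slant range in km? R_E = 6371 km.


h = 10313.622 km, el = 36.2 deg
d = -R_E*sin(el) + sqrt((R_E*sin(el))^2 + 2*R_E*h + h^2)
d = -6371.0000*sin(0.6318092) + sqrt((6371.0000*0.5906057)^2 + 2*6371.0000*10313.622 + 10313.622^2)
d = 12110.0345 km

12110.0345 km


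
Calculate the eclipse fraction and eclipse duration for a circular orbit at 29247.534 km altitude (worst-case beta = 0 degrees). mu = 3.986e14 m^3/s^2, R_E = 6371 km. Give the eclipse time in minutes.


r = 35618.5340 km
T = 1114.9979 min
Eclipse fraction = arcsin(R_E/r)/pi = arcsin(6371.0000/35618.5340)/pi
= arcsin(0.1788676)/pi = 0.05724336
Eclipse duration = 0.05724336 * 1114.9979 = 63.8262 min

63.8262 minutes


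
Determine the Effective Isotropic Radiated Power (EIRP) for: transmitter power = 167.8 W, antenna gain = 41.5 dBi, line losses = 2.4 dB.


Pt = 167.8 W = 22.2479 dBW
EIRP = Pt_dBW + Gt - losses = 22.2479 + 41.5 - 2.4 = 61.3479 dBW

61.3479 dBW


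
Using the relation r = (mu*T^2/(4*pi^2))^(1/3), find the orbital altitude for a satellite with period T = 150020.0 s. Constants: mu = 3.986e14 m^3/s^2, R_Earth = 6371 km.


T = 150020.0 s
r = (mu*T^2/(4*pi^2))^(1/3) = (3.986e14 * 150020.0^2 / (4*pi^2))^(1/3)
r = 6.1022776e+07 m = 61022.7759 km
alt = r - R_E = 61022.7759 - 6371 = 54651.7759 km

54651.7759 km


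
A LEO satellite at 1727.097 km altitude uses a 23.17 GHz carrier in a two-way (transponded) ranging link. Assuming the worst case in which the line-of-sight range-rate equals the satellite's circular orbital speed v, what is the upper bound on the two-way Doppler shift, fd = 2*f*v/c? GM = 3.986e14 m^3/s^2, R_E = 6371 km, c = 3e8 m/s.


r = 8.098097e+06 m
v = sqrt(mu/r) = 7015.7994 m/s (worst-case radial velocity)
f = 23.17 GHz = 2.317e+10 Hz
fd = 2*f*v/c = 2*2.317e+10*7015.7994/3.0e+08
fd = 1.0837071e+06 Hz

1.0837e+06 Hz


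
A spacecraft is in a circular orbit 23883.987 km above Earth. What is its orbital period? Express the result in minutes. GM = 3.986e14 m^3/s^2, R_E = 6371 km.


r = 30254.9870 km = 3.0254987e+07 m
T = 2*pi*sqrt(r^3/mu) = 2*pi*sqrt(2.7694333e+22 / 3.986e14)
T = 52372.9066 s = 872.8818 min

872.8818 minutes


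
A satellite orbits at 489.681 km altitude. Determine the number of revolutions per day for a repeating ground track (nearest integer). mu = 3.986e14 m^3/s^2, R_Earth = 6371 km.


r = 6.860681e+06 m
T = 2*pi*sqrt(r^3/mu) = 5655.3835 s = 94.2564 min
revs/day = 1440 / 94.2564 = 15.2775
Rounded: 15 revolutions per day

15 revolutions per day


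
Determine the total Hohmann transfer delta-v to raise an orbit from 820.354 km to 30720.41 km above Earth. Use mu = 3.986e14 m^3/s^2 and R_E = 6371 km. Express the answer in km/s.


r1 = 7191.3540 km = 7.191354e+06 m
r2 = 37091.4100 km = 3.709141e+07 m
dv1 = sqrt(mu/r1)*(sqrt(2*r2/(r1+r2)) - 1) = 2191.0422 m/s
dv2 = sqrt(mu/r2)*(1 - sqrt(2*r1/(r1+r2))) = 1409.9240 m/s
total dv = |dv1| + |dv2| = 2191.0422 + 1409.9240 = 3600.9662 m/s = 3.6010 km/s

3.6010 km/s


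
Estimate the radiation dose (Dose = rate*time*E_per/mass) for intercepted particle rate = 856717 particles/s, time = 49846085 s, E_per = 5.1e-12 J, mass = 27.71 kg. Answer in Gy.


Total energy deposited = rate * time * E_per
  = 856717 * 49846085 * 5.1e-12 = 217.7903 J
Dose = E_total / mass = 217.7903 / 27.71
Dose = 7.8596 Gy

7.8596 Gy


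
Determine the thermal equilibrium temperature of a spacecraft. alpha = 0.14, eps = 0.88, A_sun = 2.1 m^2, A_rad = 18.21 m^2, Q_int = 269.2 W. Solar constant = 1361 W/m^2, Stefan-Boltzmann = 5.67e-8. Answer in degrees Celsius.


Numerator = alpha*S*A_sun + Q_int = 0.14*1361*2.1 + 269.2 = 669.3340 W
Denominator = eps*sigma*A_rad = 0.88*5.67e-8*18.21 = 9.0860616e-07 W/K^4
T^4 = 7.366602e+08 K^4
T = 164.7467 K = -108.4033 C

-108.4033 degrees Celsius


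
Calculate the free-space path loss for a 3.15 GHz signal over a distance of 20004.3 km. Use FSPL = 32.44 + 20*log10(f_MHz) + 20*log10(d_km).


f = 3.15 GHz = 3150.0000 MHz
d = 20004.3 km
FSPL = 32.44 + 20*log10(3150.0000) + 20*log10(20004.3)
FSPL = 32.44 + 69.9662 + 86.0225
FSPL = 188.4287 dB

188.4287 dB


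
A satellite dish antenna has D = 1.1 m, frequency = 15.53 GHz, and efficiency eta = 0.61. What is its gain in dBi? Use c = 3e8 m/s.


lambda = c/f = 3e8 / 1.553e+10 = 0.01931745 m
G = eta*(pi*D/lambda)^2 = 0.61*(pi*1.1/0.01931745)^2
G = 19521.5974 (linear)
G = 10*log10(19521.5974) = 42.9052 dBi

42.9052 dBi


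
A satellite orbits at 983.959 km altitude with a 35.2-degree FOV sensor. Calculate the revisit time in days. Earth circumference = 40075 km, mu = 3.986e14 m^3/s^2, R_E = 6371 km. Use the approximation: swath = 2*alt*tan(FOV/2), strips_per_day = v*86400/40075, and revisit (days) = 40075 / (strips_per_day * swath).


swath = 2*983.959*tan(0.3071779) = 624.2604 km
v = sqrt(mu/r) = 7361.7068 m/s = 7.3617 km/s
strips/day = v*86400/40075 = 7.3617*86400/40075 = 15.8715
coverage/day = strips * swath = 15.8715 * 624.2604 = 9907.9656 km
revisit = 40075 / 9907.9656 = 4.0447 days

4.0447 days


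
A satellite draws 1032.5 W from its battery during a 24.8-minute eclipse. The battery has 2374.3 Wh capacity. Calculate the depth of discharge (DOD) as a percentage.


E_used = P * t / 60 = 1032.5 * 24.8 / 60 = 426.7667 Wh
DOD = E_used / E_total * 100 = 426.7667 / 2374.3 * 100
DOD = 17.9744 %

17.9744 %


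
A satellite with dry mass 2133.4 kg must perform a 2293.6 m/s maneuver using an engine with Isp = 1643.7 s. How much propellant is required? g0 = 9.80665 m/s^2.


ve = Isp * g0 = 1643.7 * 9.80665 = 16119.190605 m/s
mass ratio = exp(dv/ve) = exp(2293.6/16119.190605) = 1.15291097
m_prop = m_dry * (mr - 1) = 2133.4 * (1.15291097 - 1)
m_prop = 326.2203 kg

326.2203 kg


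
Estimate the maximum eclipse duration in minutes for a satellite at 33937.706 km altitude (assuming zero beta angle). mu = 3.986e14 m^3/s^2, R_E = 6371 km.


r = 40308.7060 km
T = 1342.3268 min
Eclipse fraction = arcsin(R_E/r)/pi = arcsin(6371.0000/40308.7060)/pi
= arcsin(0.1580552)/pi = 0.05052239
Eclipse duration = 0.05052239 * 1342.3268 = 67.8176 min

67.8176 minutes


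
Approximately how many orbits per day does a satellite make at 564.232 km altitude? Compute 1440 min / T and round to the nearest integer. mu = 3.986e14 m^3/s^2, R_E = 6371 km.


r = 6.935232e+06 m
T = 2*pi*sqrt(r^3/mu) = 5747.8141 s = 95.7969 min
revs/day = 1440 / 95.7969 = 15.0318
Rounded: 15 revolutions per day

15 revolutions per day


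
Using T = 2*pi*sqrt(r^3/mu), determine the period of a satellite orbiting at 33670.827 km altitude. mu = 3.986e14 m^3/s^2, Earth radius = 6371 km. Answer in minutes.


r = 40041.8270 km = 4.0041827e+07 m
T = 2*pi*sqrt(r^3/mu) = 2*pi*sqrt(6.420098e+22 / 3.986e14)
T = 79741.0681 s = 1329.0178 min

1329.0178 minutes


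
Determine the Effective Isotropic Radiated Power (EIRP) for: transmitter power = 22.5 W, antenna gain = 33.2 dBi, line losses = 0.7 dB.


Pt = 22.5 W = 13.5218 dBW
EIRP = Pt_dBW + Gt - losses = 13.5218 + 33.2 - 0.7 = 46.0218 dBW

46.0218 dBW


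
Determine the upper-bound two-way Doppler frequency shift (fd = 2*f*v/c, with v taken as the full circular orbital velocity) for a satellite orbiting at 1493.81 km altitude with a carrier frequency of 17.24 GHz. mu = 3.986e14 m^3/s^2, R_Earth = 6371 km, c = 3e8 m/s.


r = 7.86481e+06 m
v = sqrt(mu/r) = 7119.0908 m/s (worst-case radial velocity)
f = 17.24 GHz = 1.724e+10 Hz
fd = 2*f*v/c = 2*1.724e+10*7119.0908/3.0e+08
fd = 818220.8310 Hz

818220.8310 Hz


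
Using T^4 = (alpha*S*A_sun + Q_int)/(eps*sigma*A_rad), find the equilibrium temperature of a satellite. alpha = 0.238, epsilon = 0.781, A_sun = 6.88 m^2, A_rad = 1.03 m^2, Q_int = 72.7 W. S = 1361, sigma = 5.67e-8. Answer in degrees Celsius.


Numerator = alpha*S*A_sun + Q_int = 0.238*1361*6.88 + 72.7 = 2301.2558 W
Denominator = eps*sigma*A_rad = 0.781*5.67e-8*1.03 = 4.5611181e-08 W/K^4
T^4 = 5.0453766e+10 K^4
T = 473.9400 K = 200.7900 C

200.7900 degrees Celsius


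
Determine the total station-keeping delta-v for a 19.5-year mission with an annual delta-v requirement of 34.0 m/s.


dV = rate * years = 34.0 * 19.5
dV = 663.0000 m/s

663.0000 m/s


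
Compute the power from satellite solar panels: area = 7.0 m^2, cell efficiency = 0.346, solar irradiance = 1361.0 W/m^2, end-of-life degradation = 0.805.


P = area * eta * S * degradation
P = 7.0 * 0.346 * 1361.0 * 0.805
P = 2653.5553 W

2653.5553 W


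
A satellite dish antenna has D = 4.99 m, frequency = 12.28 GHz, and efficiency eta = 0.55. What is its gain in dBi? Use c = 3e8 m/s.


lambda = c/f = 3e8 / 1.228e+10 = 0.02442997 m
G = eta*(pi*D/lambda)^2 = 0.55*(pi*4.99/0.02442997)^2
G = 226473.6869 (linear)
G = 10*log10(226473.6869) = 53.5502 dBi

53.5502 dBi


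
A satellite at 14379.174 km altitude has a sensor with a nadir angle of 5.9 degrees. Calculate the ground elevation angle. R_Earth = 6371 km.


r = R_E + alt = 20750.1740 km
Law of sines in the satellite / Earth-center / ground-point triangle:
  sin(nadir)/R_E = sin(90 + el)/r  =>  cos(el) = (r/R_E)*sin(nadir)
cos(el) = (20750.1740 / 6371.0000) * sin(5.9 deg) = 0.3347925
el = arccos(0.3347925) = 70.4401 deg
(Earth-central angle = 90 - nadir - el = 13.6599 deg)

70.4401 degrees


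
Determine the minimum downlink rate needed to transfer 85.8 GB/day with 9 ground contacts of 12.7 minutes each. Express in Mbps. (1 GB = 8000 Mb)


total contact time = 9 * 12.7 * 60 = 6858.0000 s
data = 85.8 GB = 686400.0000 Mb
rate = 686400.0000 / 6858.0000 = 100.0875 Mbps

100.0875 Mbps


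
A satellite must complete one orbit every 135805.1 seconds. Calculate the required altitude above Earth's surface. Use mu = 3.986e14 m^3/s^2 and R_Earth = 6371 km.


T = 135805.1 s
r = (mu*T^2/(4*pi^2))^(1/3) = (3.986e14 * 135805.1^2 / (4*pi^2))^(1/3)
r = 5.7104444e+07 m = 57104.4438 km
alt = r - R_E = 57104.4438 - 6371 = 50733.4438 km

50733.4438 km


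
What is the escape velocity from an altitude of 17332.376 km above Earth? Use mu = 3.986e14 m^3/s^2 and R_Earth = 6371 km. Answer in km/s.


r = 6371.0 + 17332.376 = 23703.3760 km = 2.3703376e+07 m
v_esc = sqrt(2*mu/r) = sqrt(2*3.986e14 / 2.3703376e+07)
v_esc = 5799.3396 m/s = 5.7993 km/s

5.7993 km/s


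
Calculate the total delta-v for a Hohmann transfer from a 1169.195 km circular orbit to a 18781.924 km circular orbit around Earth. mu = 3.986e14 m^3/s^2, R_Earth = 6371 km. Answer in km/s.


r1 = 7540.1950 km = 7.540195e+06 m
r2 = 25152.9240 km = 2.5152924e+07 m
dv1 = sqrt(mu/r1)*(sqrt(2*r2/(r1+r2)) - 1) = 1748.2817 m/s
dv2 = sqrt(mu/r2)*(1 - sqrt(2*r1/(r1+r2))) = 1277.1744 m/s
total dv = |dv1| + |dv2| = 1748.2817 + 1277.1744 = 3025.4560 m/s = 3.0255 km/s

3.0255 km/s


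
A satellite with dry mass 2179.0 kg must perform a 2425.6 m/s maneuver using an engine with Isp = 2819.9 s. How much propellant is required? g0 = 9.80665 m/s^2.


ve = Isp * g0 = 2819.9 * 9.80665 = 27653.772335 m/s
mass ratio = exp(dv/ve) = exp(2425.6/27653.772335) = 1.09167495
m_prop = m_dry * (mr - 1) = 2179.0 * (1.09167495 - 1)
m_prop = 199.7597 kg

199.7597 kg


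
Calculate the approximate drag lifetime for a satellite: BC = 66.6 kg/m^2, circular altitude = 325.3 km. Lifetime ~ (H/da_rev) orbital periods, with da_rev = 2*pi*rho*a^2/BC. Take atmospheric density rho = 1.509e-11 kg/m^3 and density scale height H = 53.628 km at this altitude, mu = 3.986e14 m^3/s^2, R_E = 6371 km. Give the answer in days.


a = R_E + alt = 6696.3000 km = 6.6963e+06 m
da_rev = 2*pi*rho*a^2/BC = 2*pi*1.509e-11*(6.6963e+06)^2/66.6 = 63.835856 m per revolution
N = H/da_rev = 53628.0000 m / 63.835856 m = 840.0921 revolutions
P = 2*pi*sqrt(a^3/mu) = 5453.3525 s
lifetime = N*P = 840.0921 * 5453.3525 = 4.5813186e+06 s = 53.0245 days

53.0245 days


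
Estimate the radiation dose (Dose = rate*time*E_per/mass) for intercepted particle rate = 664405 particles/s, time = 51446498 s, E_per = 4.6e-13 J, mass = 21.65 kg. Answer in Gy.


Total energy deposited = rate * time * E_per
  = 664405 * 51446498 * 4.6e-13 = 15.7234 J
Dose = E_total / mass = 15.7234 / 21.65
Dose = 0.7262542 Gy

0.7263 Gy


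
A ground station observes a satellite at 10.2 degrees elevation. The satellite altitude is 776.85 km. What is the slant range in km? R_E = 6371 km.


h = 776.85 km, el = 10.2 deg
d = -R_E*sin(el) + sqrt((R_E*sin(el))^2 + 2*R_E*h + h^2)
d = -6371.0000*sin(0.1780236) + sqrt((6371.0000*0.1770847)^2 + 2*6371.0000*776.85 + 776.85^2)
d = 2303.2606 km

2303.2606 km


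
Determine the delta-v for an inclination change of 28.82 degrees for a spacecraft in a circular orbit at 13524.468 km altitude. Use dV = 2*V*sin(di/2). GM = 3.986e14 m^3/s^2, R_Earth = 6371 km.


r = 19895.4680 km = 1.9895468e+07 m
V = sqrt(mu/r) = 4476.0154 m/s
di = 28.82 deg = 0.5030039 rad
dV = 2*V*sin(di/2) = 2*4476.0154*sin(0.2515019)
dV = 2227.7928 m/s = 2.2278 km/s

2.2278 km/s


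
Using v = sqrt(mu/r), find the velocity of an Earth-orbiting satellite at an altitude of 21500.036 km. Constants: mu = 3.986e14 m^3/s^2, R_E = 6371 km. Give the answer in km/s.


r = R_E + alt = 6371.0 + 21500.036 = 27871.0360 km = 2.7871036e+07 m
v = sqrt(mu/r) = sqrt(3.986e14 / 2.7871036e+07) = 3781.7437 m/s = 3.7817 km/s

3.7817 km/s


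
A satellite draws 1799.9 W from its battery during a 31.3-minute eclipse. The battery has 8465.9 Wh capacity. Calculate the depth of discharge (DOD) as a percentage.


E_used = P * t / 60 = 1799.9 * 31.3 / 60 = 938.9478 Wh
DOD = E_used / E_total * 100 = 938.9478 / 8465.9 * 100
DOD = 11.0909 %

11.0909 %


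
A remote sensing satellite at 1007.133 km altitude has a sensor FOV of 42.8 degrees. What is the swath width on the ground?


FOV = 42.8 deg = 0.7470009 rad
swath = 2 * alt * tan(FOV/2) = 2 * 1007.133 * tan(0.3735005)
swath = 2 * 1007.133 * 0.3918957
swath = 789.3822 km

789.3822 km


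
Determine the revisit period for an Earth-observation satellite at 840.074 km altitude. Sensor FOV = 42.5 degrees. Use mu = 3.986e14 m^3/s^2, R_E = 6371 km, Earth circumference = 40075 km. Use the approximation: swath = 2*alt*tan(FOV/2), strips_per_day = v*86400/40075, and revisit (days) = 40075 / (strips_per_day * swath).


swath = 2*840.074*tan(0.3708825) = 653.3738 km
v = sqrt(mu/r) = 7434.7894 m/s = 7.4348 km/s
strips/day = v*86400/40075 = 7.4348*86400/40075 = 16.0291
coverage/day = strips * swath = 16.0291 * 653.3738 = 10472.9882 km
revisit = 40075 / 10472.9882 = 3.8265 days

3.8265 days


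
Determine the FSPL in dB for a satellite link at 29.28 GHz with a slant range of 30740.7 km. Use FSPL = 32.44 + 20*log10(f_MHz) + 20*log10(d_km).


f = 29.28 GHz = 29280.0000 MHz
d = 30740.7 km
FSPL = 32.44 + 20*log10(29280.0000) + 20*log10(30740.7)
FSPL = 32.44 + 89.3314 + 89.7543
FSPL = 211.5257 dB

211.5257 dB


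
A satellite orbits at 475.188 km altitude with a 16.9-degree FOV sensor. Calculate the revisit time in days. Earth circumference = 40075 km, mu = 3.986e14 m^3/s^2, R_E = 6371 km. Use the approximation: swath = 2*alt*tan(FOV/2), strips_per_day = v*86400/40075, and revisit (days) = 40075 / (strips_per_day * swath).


swath = 2*475.188*tan(0.1474803) = 141.1869 km
v = sqrt(mu/r) = 7630.3461 m/s = 7.6303 km/s
strips/day = v*86400/40075 = 7.6303*86400/40075 = 16.4507
coverage/day = strips * swath = 16.4507 * 141.1869 = 2322.6232 km
revisit = 40075 / 2322.6232 = 17.2542 days

17.2542 days


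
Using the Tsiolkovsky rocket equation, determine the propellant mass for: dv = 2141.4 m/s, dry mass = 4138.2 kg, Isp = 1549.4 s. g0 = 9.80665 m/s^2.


ve = Isp * g0 = 1549.4 * 9.80665 = 15194.423510 m/s
mass ratio = exp(dv/ve) = exp(2141.4/15194.423510) = 1.15134783
m_prop = m_dry * (mr - 1) = 4138.2 * (1.15134783 - 1)
m_prop = 626.3076 kg

626.3076 kg


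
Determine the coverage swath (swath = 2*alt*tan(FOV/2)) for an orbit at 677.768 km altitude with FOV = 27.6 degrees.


FOV = 27.6 deg = 0.4817109 rad
swath = 2 * alt * tan(FOV/2) = 2 * 677.768 * tan(0.2408554)
swath = 2 * 677.768 * 0.2456236
swath = 332.9516 km

332.9516 km


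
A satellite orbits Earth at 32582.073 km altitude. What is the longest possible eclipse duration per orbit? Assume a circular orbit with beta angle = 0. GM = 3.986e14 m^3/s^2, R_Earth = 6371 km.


r = 38953.0730 km
T = 1275.1831 min
Eclipse fraction = arcsin(R_E/r)/pi = arcsin(6371.0000/38953.0730)/pi
= arcsin(0.1635558)/pi = 0.05229637
Eclipse duration = 0.05229637 * 1275.1831 = 66.6874 min

66.6874 minutes


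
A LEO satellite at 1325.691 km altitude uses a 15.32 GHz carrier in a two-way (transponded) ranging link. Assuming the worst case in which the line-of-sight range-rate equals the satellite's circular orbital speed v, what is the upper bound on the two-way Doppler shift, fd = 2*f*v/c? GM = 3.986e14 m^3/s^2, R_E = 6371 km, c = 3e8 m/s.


r = 7.696691e+06 m
v = sqrt(mu/r) = 7196.4220 m/s (worst-case radial velocity)
f = 15.32 GHz = 1.532e+10 Hz
fd = 2*f*v/c = 2*1.532e+10*7196.4220/3.0e+08
fd = 734994.5653 Hz

734994.5653 Hz


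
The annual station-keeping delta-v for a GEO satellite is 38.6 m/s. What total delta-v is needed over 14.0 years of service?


dV = rate * years = 38.6 * 14.0
dV = 540.4000 m/s

540.4000 m/s


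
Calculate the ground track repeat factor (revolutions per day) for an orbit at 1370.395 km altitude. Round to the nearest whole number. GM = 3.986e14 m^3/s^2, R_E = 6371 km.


r = 7.741395e+06 m
T = 2*pi*sqrt(r^3/mu) = 6778.6009 s = 112.9767 min
revs/day = 1440 / 112.9767 = 12.7460
Rounded: 13 revolutions per day

13 revolutions per day


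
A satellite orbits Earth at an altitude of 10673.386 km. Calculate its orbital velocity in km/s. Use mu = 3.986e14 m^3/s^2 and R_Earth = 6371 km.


r = R_E + alt = 6371.0 + 10673.386 = 17044.3860 km = 1.7044386e+07 m
v = sqrt(mu/r) = sqrt(3.986e14 / 1.7044386e+07) = 4835.9073 m/s = 4.8359 km/s

4.8359 km/s


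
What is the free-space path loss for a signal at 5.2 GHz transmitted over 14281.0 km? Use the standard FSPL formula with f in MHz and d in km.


f = 5.2 GHz = 5200.0000 MHz
d = 14281.0 km
FSPL = 32.44 + 20*log10(5200.0000) + 20*log10(14281.0)
FSPL = 32.44 + 74.3201 + 83.0952
FSPL = 189.8552 dB

189.8552 dB


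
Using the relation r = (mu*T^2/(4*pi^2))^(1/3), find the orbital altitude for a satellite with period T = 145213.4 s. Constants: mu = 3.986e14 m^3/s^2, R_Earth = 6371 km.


T = 145213.4 s
r = (mu*T^2/(4*pi^2))^(1/3) = (3.986e14 * 145213.4^2 / (4*pi^2))^(1/3)
r = 5.9712279e+07 m = 59712.2792 km
alt = r - R_E = 59712.2792 - 6371 = 53341.2792 km

53341.2792 km


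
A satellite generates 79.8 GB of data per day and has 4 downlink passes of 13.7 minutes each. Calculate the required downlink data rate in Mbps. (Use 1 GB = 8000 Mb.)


total contact time = 4 * 13.7 * 60 = 3288.0000 s
data = 79.8 GB = 638400.0000 Mb
rate = 638400.0000 / 3288.0000 = 194.1606 Mbps

194.1606 Mbps
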